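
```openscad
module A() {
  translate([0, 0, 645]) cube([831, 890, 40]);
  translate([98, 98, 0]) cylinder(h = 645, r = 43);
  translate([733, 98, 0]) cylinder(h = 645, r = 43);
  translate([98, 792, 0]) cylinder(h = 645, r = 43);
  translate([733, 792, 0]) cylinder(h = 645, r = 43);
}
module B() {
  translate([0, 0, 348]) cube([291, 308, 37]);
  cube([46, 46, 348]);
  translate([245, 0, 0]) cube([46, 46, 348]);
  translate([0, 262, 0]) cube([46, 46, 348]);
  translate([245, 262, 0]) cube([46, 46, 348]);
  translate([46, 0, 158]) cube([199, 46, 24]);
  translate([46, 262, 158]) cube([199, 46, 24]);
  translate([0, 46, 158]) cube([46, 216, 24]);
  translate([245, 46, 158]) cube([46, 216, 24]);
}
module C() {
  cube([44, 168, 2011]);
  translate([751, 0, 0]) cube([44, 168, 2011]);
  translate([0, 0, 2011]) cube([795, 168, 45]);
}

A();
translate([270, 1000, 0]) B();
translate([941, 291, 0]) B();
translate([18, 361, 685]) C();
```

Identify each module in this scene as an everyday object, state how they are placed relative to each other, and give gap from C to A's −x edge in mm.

The door frame's min-x is at 18; the table's min-x is 0; gap = 18 mm.

A is a table. B is a stool. C is a door frame. Two stools sit around the table at the +y, +x sides. The door frame is on top of the table, centred. The gap from the door frame to the table's −x edge is 18 mm.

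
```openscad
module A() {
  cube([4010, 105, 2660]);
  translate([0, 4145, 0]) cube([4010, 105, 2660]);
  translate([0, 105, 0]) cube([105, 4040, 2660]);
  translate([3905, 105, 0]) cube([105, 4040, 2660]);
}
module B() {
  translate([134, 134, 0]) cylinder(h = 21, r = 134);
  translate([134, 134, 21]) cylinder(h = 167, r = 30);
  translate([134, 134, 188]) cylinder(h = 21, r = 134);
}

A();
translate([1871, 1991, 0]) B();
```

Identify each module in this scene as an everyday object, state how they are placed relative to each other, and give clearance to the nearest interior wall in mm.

A is a house frame. B is a spool. The spool sits inside the house frame, centred. The clearance to the nearest interior wall is 1766 mm.

Clearances: x = 1766, y = 1886; minimum 1766 mm.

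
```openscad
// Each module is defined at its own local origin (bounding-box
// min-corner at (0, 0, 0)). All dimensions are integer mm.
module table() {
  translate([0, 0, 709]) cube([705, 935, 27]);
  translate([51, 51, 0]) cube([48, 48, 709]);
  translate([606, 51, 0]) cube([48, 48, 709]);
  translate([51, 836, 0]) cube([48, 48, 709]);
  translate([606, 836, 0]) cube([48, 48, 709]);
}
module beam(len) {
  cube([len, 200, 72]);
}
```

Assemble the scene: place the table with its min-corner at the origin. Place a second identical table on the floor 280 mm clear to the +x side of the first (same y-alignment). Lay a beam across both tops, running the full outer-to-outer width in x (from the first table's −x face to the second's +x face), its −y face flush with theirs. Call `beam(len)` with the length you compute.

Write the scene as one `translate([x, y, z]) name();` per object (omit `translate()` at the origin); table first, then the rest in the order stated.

table();
translate([985, 0, 0]) table();
translate([0, 0, 736]) beam(1690);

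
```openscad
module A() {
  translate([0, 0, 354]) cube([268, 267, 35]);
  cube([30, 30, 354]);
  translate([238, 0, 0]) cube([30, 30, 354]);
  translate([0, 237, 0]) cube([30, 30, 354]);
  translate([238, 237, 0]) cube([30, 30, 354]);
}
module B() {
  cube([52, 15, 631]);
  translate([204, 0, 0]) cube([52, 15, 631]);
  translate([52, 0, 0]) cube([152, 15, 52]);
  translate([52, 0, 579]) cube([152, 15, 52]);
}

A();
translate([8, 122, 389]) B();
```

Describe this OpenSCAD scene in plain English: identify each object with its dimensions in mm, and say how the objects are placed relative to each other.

A is a simple wooden stool: a rectangular seat 268 mm (x) by 267 mm (y), 35 mm thick, top face at z = 389 mm, on four square legs, each 30×30 mm in cross-section. The legs rest on z = 0, each flush with a corner of the seat.

B is a picture frame with a 152×527 mm rectangular opening (x by z) and a uniform 52 mm border on every side. Frame depth is 15 mm along y. It is built from two vertical stiles running the full outside height and two horizontal rails spanning the gap between the stiles.

The picture frame is on top of the stool.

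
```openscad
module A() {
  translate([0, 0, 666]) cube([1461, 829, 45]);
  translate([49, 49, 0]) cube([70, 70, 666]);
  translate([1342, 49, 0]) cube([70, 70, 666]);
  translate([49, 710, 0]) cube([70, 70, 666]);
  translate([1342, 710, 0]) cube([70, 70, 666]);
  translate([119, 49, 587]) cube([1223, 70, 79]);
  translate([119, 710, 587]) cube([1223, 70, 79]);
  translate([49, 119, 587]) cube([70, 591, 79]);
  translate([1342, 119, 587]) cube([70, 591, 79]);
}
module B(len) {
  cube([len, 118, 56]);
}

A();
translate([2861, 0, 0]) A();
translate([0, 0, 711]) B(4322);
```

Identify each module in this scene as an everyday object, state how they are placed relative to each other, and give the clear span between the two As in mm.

A is a table. B is a beam. A beam spans the tops of two tables. The clear span between the two tables is 1400 mm.

Second table starts at x = 2861; first ends at x = 1461; clear span = 2861 − 1461 = 1400 mm.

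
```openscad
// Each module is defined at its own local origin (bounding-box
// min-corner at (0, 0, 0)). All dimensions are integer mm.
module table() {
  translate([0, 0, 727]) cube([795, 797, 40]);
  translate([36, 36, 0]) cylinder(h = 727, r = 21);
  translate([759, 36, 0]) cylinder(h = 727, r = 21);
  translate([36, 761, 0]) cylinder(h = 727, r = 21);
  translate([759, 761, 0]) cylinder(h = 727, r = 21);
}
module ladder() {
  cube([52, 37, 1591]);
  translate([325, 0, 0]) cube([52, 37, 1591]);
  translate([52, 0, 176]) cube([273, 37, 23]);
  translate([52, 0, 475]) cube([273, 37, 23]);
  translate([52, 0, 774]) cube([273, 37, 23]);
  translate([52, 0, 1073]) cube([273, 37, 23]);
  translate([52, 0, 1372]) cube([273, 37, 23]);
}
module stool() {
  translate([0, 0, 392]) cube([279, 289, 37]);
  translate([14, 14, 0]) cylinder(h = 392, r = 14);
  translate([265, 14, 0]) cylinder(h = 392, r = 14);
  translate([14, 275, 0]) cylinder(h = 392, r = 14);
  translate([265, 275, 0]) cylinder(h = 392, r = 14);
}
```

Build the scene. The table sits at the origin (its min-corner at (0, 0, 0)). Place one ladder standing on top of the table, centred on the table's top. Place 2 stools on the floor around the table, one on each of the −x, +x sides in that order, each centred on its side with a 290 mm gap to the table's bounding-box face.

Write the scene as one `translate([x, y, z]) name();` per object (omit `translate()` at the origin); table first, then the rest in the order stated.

table();
translate([209, 380, 767]) ladder();
translate([-569, 254, 0]) stool();
translate([1085, 254, 0]) stool();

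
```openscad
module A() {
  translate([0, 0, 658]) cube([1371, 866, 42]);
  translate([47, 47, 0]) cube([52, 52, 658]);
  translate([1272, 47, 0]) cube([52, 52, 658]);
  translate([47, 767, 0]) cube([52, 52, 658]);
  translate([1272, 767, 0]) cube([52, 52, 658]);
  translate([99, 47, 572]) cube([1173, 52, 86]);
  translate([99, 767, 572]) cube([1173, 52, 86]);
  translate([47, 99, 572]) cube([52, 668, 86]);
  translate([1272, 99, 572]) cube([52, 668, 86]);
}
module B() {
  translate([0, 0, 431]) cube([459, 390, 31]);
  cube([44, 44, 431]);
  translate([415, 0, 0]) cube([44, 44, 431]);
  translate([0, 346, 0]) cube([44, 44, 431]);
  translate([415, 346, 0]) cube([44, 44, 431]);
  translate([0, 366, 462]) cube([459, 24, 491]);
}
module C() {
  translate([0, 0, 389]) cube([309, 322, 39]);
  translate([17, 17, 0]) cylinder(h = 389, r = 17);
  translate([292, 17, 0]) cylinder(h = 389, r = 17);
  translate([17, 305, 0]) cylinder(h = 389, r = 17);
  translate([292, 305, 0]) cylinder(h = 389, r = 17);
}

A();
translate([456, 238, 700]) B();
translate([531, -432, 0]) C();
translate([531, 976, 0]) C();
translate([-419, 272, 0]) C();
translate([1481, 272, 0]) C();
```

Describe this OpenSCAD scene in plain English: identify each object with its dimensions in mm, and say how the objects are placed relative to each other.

A is a table with a 1371×866 mm rectangular top, 42 mm thick, top surface at z = 700 mm, supported by four 52×52 mm square legs, each inset 47 mm from the nearest pair of top edges, running from the floor. Four apron rails, 52 mm thick and 86 mm tall, run between adjacent legs with their top edges flush with the underside of the top and their outer faces flush with the legs' outer faces.

B is a chair: 459×390 mm seat, 31 mm thick, top at z = 462 mm, on four 44 mm square corner legs flush with the seat edges. A 24 mm thick backrest slab spans the full seat width, extending 491 mm above the seat top, its back face flush with the seat's +y edge.

C is a simple wooden stool: a rectangular seat 309 mm (x) by 322 mm (y), 39 mm thick, top face at z = 428 mm, on four round legs, each 34 mm in diameter. The legs rest on z = 0, each leg's axis is inset half a diameter from the nearest pair of seat edges (so the leg's bounding box is flush with the corner).

The chair is on top of the table, centred. Four stools sit around the table at the −y, +y, −x, +x sides.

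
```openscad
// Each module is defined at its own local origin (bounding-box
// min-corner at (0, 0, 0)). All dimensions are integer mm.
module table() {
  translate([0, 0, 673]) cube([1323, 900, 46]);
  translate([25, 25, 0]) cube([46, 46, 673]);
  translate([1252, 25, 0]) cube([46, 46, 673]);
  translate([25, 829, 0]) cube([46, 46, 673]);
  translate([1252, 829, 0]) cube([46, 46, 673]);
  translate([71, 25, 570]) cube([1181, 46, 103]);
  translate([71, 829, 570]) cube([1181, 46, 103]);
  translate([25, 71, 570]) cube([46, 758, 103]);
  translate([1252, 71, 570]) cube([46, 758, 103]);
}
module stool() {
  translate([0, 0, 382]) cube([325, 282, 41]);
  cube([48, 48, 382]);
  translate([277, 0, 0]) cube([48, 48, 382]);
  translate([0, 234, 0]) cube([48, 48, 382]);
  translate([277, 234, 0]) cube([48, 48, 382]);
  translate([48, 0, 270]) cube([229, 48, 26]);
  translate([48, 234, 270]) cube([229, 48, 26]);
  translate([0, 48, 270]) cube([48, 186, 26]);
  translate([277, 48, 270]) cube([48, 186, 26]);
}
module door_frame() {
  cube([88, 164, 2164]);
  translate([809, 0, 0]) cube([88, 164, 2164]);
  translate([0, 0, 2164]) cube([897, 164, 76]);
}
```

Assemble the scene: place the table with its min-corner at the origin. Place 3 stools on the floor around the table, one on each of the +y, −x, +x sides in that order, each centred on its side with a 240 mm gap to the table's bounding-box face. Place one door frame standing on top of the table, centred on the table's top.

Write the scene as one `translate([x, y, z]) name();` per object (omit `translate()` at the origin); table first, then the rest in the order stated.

table();
translate([499, 1140, 0]) stool();
translate([-565, 309, 0]) stool();
translate([1563, 309, 0]) stool();
translate([213, 368, 719]) door_frame();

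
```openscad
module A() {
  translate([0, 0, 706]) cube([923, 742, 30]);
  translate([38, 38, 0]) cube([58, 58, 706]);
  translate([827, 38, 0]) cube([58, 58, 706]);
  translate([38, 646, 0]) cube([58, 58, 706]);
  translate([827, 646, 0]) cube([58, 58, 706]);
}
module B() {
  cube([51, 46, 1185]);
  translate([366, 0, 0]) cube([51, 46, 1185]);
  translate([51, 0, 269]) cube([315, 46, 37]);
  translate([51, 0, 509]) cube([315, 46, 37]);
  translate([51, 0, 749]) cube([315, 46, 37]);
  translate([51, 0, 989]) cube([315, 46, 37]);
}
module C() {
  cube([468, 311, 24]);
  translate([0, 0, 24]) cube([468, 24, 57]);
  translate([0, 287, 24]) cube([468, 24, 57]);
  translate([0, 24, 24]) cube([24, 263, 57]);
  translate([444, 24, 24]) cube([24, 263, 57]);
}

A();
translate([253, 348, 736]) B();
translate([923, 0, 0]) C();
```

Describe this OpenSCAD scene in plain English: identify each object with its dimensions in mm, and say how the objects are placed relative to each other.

A is a table with a 923×742 mm rectangular top, 30 mm thick, top surface at z = 736 mm, supported by four 58×58 mm square legs, each inset 38 mm from the nearest pair of top edges, running from the floor.

B is a wooden ladder with two side rails of 51×46 mm section and 1185 mm height, set 417 mm apart overall. Between them run 4 rectangular rungs (46 mm deep, 37 mm thick), front faces flush with the rails' −y face. The bottom of the first rung is 269 mm above the floor and each subsequent rung is 240 mm higher than the one below.

C is an open storage box with external size 468×311×81 mm and wall thickness 24 mm (the base is also 24 mm thick). The base covers the whole footprint; the four walls stand on the base, with the y-facing walls full-width and the x-facing walls fitting between their inner faces.

The ladder is on top of the table, centred. The open box is against the table's +x side, with their −y faces flush.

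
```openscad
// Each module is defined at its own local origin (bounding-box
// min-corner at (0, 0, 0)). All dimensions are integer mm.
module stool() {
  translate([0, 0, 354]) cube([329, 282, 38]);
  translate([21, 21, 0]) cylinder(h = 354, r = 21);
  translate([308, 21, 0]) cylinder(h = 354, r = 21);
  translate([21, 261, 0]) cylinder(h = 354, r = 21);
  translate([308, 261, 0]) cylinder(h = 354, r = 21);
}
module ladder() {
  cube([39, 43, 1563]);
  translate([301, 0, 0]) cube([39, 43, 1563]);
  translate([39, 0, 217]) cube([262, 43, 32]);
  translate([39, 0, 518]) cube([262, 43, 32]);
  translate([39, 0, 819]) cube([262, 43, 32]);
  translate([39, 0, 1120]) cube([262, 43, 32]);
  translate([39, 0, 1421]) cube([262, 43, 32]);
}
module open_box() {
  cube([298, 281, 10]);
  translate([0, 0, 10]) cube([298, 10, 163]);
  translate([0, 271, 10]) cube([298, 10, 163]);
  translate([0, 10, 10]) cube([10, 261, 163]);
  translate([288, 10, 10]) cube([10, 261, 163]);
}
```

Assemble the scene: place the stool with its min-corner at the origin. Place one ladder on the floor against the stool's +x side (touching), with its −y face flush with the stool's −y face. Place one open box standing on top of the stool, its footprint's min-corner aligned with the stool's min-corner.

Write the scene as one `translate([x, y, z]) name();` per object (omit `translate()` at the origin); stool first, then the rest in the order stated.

stool();
translate([329, 0, 0]) ladder();
translate([0, 0, 392]) open_box();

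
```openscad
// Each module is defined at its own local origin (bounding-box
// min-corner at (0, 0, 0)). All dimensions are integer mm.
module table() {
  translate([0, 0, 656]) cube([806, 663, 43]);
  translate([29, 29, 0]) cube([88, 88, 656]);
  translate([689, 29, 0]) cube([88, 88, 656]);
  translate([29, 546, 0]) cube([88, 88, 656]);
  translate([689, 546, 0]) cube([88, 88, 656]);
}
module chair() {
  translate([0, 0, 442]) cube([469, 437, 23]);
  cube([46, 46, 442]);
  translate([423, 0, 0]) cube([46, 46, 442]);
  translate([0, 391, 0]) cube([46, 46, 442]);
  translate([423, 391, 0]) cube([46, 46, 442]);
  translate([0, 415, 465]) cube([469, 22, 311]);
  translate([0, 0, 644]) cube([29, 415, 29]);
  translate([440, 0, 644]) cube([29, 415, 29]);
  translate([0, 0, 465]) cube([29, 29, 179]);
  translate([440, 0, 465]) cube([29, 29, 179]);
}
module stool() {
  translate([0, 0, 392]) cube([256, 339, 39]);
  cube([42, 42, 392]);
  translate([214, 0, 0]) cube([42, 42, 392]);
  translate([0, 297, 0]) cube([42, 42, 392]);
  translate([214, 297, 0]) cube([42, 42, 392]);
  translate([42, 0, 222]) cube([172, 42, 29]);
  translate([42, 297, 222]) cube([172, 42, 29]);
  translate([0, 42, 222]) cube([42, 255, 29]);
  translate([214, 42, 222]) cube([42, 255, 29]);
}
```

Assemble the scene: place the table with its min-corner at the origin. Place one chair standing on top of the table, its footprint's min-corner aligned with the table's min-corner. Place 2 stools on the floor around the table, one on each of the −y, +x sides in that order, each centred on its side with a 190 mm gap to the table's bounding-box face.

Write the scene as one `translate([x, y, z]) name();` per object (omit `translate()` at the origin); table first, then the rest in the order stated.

table();
translate([0, 0, 699]) chair();
translate([275, -529, 0]) stool();
translate([996, 162, 0]) stool();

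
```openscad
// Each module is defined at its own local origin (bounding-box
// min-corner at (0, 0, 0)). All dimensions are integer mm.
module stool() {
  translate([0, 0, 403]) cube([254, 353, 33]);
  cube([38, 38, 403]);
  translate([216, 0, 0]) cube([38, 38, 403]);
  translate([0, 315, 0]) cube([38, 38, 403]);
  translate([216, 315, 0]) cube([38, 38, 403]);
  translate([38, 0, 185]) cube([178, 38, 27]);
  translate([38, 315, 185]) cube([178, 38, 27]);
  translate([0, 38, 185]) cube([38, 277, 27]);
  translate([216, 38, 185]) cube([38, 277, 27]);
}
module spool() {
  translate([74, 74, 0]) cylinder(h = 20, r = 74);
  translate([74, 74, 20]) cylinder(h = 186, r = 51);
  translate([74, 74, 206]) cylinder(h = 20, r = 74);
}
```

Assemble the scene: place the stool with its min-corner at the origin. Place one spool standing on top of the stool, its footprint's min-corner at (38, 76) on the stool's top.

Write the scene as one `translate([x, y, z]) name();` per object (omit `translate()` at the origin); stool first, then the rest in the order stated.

stool();
translate([38, 76, 436]) spool();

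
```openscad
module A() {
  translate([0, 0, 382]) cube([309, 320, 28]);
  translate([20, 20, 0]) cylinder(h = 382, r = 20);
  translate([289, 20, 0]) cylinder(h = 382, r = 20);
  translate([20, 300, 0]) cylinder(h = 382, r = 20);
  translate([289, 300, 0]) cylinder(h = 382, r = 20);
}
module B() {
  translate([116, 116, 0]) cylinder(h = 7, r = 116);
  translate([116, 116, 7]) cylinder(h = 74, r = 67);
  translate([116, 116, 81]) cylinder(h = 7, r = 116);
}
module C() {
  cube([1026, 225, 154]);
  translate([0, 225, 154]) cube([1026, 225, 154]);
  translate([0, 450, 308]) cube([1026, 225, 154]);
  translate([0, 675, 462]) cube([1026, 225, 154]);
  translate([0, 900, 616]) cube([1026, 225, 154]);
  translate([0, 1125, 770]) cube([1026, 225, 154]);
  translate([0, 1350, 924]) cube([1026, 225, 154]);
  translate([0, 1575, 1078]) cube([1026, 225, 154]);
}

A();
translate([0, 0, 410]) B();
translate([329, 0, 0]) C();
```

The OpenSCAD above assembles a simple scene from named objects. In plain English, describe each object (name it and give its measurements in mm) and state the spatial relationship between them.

A is a simple wooden stool: a rectangular seat 309 mm (x) by 320 mm (y), 28 mm thick, top face at z = 410 mm, on four round legs, each 40 mm in diameter. The legs rest on z = 0, each leg's axis is inset half a diameter from the nearest pair of seat edges (so the leg's bounding box is flush with the corner).

B is a spool: two coaxial disc flanges of radius 116 mm and thickness 7 mm, joined by a core cylinder of radius 67 mm and height 74 mm. The lower flange rests on z = 0 and the three cylinders share a vertical axis.

C is a run of 8 identical solid stair steps. Each tread is 1026×225 mm and each step block is 154 mm high. Step 1 rests on the floor; step k is offset from step 1 by (k−1)×225 mm in y and (k−1)×154 mm in z.

The spool is on top of the stool. The staircase is on the floor beside the stool on its +x side.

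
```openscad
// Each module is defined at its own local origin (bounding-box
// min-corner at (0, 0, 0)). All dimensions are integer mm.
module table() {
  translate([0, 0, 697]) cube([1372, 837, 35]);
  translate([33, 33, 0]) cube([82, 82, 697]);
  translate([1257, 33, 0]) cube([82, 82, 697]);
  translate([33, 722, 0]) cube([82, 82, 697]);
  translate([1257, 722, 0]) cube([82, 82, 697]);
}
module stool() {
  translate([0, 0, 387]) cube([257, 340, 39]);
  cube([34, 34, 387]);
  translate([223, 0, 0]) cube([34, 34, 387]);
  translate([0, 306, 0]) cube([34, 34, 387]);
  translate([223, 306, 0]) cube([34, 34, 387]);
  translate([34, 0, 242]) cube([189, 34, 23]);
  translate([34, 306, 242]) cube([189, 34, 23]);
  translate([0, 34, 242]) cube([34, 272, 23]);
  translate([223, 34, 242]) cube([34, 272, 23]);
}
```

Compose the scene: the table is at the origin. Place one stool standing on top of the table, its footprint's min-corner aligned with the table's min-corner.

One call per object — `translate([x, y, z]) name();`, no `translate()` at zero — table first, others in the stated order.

table();
translate([0, 0, 732]) stool();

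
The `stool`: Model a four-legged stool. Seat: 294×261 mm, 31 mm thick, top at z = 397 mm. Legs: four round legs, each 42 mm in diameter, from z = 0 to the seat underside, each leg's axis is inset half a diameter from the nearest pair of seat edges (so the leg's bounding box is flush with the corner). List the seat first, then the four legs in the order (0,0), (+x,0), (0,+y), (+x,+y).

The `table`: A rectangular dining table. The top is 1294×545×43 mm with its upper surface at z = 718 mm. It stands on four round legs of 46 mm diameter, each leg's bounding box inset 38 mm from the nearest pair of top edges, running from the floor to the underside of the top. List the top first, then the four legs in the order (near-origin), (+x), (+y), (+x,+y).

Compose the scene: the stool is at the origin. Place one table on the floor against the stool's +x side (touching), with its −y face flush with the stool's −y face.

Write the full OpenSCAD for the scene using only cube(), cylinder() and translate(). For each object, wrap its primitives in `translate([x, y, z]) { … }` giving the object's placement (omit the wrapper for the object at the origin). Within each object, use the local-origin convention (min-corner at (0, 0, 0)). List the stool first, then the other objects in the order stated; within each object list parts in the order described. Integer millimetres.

translate([0, 0, 366]) cube([294, 261, 31]);
translate([21, 21, 0]) cylinder(h = 366, r = 21);
translate([273, 21, 0]) cylinder(h = 366, r = 21);
translate([21, 240, 0]) cylinder(h = 366, r = 21);
translate([273, 240, 0]) cylinder(h = 366, r = 21);
translate([294, 0, 0]) {
  translate([0, 0, 675]) cube([1294, 545, 43]);
  translate([61, 61, 0]) cylinder(h = 675, r = 23);
  translate([1233, 61, 0]) cylinder(h = 675, r = 23);
  translate([61, 484, 0]) cylinder(h = 675, r = 23);
  translate([1233, 484, 0]) cylinder(h = 675, r = 23);
}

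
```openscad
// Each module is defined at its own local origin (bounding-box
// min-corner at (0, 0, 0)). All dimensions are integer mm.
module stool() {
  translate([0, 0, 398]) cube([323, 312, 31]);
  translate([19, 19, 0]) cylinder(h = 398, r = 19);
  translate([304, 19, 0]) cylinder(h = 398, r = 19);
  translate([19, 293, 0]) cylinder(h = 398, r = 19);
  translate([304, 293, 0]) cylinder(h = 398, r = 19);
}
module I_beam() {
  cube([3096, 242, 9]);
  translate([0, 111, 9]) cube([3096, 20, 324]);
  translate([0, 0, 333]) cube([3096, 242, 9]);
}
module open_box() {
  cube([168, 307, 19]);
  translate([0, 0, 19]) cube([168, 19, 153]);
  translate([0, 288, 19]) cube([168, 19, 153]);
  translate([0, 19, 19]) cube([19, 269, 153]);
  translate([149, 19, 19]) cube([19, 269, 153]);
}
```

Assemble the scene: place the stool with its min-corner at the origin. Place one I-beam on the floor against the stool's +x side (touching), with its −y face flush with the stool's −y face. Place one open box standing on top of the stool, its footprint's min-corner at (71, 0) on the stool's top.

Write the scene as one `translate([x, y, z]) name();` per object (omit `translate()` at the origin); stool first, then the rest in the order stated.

stool();
translate([323, 0, 0]) I_beam();
translate([71, 0, 429]) open_box();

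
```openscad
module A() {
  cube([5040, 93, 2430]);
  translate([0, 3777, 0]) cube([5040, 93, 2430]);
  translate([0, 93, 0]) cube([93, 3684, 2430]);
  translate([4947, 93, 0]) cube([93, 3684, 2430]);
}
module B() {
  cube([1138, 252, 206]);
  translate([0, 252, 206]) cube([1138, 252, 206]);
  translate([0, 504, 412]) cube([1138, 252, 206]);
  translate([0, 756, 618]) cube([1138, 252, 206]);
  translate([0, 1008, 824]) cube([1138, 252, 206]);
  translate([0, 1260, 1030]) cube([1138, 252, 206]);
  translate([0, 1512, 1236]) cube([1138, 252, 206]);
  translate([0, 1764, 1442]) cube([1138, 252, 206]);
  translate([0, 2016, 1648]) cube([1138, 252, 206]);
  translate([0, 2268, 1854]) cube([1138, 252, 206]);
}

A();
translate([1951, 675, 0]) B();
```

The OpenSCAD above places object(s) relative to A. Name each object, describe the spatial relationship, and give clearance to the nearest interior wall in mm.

A is a house frame. B is a staircase. The staircase sits inside the house frame, centred. The clearance to the nearest interior wall is 582 mm.

Clearances: x = 1858, y = 582; minimum 582 mm.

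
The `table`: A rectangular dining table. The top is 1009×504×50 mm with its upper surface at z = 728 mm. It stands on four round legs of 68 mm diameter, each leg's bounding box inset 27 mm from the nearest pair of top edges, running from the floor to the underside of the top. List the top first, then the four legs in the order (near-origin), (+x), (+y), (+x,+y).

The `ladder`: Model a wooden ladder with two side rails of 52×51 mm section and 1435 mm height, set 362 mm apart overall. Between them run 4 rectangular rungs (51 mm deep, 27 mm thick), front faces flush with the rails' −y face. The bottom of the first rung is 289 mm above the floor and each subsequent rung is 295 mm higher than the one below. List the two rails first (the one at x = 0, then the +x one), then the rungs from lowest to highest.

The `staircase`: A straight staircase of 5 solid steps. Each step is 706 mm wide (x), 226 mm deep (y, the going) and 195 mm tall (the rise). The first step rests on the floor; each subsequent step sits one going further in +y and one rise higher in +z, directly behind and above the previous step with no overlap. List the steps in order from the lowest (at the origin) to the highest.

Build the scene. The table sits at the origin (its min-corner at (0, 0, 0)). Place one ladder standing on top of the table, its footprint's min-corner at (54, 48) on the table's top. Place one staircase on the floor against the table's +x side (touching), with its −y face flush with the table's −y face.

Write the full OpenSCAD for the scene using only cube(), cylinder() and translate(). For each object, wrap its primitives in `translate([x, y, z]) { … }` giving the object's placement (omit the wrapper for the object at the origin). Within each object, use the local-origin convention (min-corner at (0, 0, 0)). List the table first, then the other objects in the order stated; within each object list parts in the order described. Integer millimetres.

translate([0, 0, 678]) cube([1009, 504, 50]);
translate([61, 61, 0]) cylinder(h = 678, r = 34);
translate([948, 61, 0]) cylinder(h = 678, r = 34);
translate([61, 443, 0]) cylinder(h = 678, r = 34);
translate([948, 443, 0]) cylinder(h = 678, r = 34);
translate([54, 48, 728]) {
  cube([52, 51, 1435]);
  translate([310, 0, 0]) cube([52, 51, 1435]);
  translate([52, 0, 289]) cube([258, 51, 27]);
  translate([52, 0, 584]) cube([258, 51, 27]);
  translate([52, 0, 879]) cube([258, 51, 27]);
  translate([52, 0, 1174]) cube([258, 51, 27]);
}
translate([1009, 0, 0]) {
  cube([706, 226, 195]);
  translate([0, 226, 195]) cube([706, 226, 195]);
  translate([0, 452, 390]) cube([706, 226, 195]);
  translate([0, 678, 585]) cube([706, 226, 195]);
  translate([0, 904, 780]) cube([706, 226, 195]);
}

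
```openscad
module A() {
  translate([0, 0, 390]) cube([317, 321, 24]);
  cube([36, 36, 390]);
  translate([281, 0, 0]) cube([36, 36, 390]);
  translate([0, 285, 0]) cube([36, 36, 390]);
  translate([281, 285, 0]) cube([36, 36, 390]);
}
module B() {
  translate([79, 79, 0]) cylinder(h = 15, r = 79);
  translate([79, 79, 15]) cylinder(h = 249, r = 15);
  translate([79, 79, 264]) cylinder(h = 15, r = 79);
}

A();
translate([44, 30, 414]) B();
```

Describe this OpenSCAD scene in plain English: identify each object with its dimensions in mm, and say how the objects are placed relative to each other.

A is a four-legged stool. The seat is a 317×321×24 mm slab whose top surface is at z = 414 mm; four square legs, each 36×36 mm in cross-section, run from the floor (z = 0) to the underside of the seat, each flush with a corner of the seat.

B is a spool: two coaxial disc flanges of radius 79 mm and thickness 15 mm, joined by a core cylinder of radius 15 mm and height 249 mm. The lower flange rests on z = 0 and the three cylinders share a vertical axis.

The spool is on top of the stool.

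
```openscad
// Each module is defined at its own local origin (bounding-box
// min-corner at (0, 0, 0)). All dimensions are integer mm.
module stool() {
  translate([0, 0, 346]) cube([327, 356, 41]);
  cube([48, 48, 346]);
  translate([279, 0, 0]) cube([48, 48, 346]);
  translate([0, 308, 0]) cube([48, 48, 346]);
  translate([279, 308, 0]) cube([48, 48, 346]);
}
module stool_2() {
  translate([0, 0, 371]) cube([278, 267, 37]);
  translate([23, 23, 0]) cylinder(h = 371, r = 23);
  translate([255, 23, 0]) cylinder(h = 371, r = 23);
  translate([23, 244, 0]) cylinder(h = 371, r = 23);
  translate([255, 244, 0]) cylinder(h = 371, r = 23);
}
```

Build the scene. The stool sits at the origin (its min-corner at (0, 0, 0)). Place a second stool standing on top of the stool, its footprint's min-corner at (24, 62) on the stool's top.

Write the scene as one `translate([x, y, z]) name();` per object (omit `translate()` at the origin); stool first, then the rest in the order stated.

stool();
translate([24, 62, 387]) stool_2();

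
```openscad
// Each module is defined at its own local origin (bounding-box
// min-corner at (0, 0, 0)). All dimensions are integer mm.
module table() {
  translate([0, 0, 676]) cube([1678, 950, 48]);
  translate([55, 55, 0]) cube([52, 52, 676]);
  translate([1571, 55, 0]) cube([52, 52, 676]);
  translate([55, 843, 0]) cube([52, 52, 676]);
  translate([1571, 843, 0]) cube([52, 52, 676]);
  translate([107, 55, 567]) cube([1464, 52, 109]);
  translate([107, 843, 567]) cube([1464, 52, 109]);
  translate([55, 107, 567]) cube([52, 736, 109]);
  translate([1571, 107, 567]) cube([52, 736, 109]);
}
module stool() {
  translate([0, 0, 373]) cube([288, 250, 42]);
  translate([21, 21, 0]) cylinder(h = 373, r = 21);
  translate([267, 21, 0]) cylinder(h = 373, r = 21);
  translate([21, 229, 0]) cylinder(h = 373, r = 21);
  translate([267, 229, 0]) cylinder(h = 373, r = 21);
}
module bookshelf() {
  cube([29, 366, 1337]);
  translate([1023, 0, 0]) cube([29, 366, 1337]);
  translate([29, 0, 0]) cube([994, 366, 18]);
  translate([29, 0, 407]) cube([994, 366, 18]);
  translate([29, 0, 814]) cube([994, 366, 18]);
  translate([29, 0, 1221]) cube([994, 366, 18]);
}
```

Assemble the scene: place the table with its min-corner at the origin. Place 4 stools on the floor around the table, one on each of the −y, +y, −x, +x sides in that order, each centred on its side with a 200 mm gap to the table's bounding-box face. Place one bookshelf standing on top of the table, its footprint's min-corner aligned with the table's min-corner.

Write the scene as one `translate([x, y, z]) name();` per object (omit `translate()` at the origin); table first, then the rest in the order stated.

table();
translate([695, -450, 0]) stool();
translate([695, 1150, 0]) stool();
translate([-488, 350, 0]) stool();
translate([1878, 350, 0]) stool();
translate([0, 0, 724]) bookshelf();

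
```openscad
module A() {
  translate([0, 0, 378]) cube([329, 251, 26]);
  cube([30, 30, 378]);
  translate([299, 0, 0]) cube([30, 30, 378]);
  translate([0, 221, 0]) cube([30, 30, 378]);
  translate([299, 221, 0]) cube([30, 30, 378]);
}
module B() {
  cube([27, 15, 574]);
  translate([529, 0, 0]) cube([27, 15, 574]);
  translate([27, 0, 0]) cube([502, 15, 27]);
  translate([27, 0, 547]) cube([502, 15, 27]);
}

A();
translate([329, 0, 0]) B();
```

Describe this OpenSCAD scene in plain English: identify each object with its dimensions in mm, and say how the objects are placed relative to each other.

A is a four-legged stool. The seat is a 329×251×26 mm slab whose top surface is at z = 404 mm; four square legs, each 30×30 mm in cross-section, run from the floor (z = 0) to the underside of the seat, each flush with a corner of the seat.

B is a picture frame with a 502×520 mm rectangular opening (x by z) and a uniform 27 mm border on every side. Frame depth is 15 mm along y. It is built from two vertical stiles running the full outside height and two horizontal rails spanning the gap between the stiles.

The picture frame is against the stool's +x side, with their −y faces flush.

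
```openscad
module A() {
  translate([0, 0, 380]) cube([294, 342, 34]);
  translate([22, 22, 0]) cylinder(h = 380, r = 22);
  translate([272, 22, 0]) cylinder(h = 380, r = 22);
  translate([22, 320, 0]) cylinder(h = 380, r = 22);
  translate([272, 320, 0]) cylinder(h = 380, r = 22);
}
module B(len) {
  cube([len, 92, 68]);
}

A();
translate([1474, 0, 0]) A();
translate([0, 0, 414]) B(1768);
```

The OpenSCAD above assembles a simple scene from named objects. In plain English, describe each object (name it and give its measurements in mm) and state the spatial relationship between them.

A is a four-legged stool. The seat is 294×342 mm, 34 mm thick, top at z = 414 mm. It stands on four round legs, each 44 mm in diameter, from z = 0 to the seat underside, each leg's axis is inset half a diameter from the nearest pair of seat edges (so the leg's bounding box is flush with the corner).

B is a rectangular beam 1768 mm long (x), 92 mm deep (y), 68 mm thick (z).

The beam spans the tops of two stools placed 1180 mm apart, resting at z = 414 mm.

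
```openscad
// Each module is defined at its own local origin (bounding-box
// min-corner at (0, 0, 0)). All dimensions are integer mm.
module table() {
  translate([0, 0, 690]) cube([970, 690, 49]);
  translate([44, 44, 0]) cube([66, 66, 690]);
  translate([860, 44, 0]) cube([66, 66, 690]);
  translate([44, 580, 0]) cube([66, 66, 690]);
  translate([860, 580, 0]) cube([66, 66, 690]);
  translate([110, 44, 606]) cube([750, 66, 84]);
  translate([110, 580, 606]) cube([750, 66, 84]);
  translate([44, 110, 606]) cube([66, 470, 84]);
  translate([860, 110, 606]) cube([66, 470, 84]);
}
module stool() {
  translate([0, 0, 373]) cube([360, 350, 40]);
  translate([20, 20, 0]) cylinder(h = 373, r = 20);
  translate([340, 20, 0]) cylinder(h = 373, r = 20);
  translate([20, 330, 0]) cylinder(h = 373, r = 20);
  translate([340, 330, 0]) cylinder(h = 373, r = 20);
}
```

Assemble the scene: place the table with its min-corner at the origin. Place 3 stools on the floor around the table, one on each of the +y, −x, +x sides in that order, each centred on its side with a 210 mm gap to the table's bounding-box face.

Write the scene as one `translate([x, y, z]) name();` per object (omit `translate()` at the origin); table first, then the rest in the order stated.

table();
translate([305, 900, 0]) stool();
translate([-570, 170, 0]) stool();
translate([1180, 170, 0]) stool();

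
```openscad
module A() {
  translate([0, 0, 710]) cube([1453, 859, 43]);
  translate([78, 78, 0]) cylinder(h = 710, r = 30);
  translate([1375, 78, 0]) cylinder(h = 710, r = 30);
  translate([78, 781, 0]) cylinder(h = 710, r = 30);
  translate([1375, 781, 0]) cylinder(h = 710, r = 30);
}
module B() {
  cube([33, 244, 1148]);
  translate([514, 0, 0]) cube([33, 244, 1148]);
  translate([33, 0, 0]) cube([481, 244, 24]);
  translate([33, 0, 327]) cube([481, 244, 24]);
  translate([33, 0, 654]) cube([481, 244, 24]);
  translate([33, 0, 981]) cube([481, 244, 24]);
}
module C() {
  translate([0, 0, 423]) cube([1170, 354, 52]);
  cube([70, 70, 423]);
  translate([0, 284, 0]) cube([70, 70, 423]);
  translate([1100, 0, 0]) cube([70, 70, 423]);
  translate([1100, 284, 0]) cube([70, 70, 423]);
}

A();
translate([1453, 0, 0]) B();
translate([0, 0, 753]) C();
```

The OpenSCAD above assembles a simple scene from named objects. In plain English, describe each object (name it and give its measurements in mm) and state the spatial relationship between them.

A is a table: top 1453 mm (x) × 859 mm (y), 43 mm thick, upper face at z = 753 mm, on four round legs of 60 mm diameter, each leg's bounding box inset 48 mm from the nearest pair of top edges, running from z = 0 to the bottom of the top.

B is an open bookshelf. Two side panels, each 33 mm thick, 244 mm deep and 1148 mm tall, stand 547 mm apart (outside-to-outside). Between them sit 4 shelves, each 24 mm thick and 244 mm deep, spanning the full gap between the sides. The bottom shelf rests on the floor (its underside at z = 0) and the clear gap between one shelf's top and the next shelf's underside is 303 mm.

C is a long wooden bench with a 1170 mm (x) × 354 mm (y) seat, 52 mm thick, its top surface 475 mm above the floor. Four 70 mm square legs at the seat corners, flush with the edges, run from z = 0 to the seat underside.

The bookshelf is against the table's +x side, with their −y faces flush. The bench is on top of the table.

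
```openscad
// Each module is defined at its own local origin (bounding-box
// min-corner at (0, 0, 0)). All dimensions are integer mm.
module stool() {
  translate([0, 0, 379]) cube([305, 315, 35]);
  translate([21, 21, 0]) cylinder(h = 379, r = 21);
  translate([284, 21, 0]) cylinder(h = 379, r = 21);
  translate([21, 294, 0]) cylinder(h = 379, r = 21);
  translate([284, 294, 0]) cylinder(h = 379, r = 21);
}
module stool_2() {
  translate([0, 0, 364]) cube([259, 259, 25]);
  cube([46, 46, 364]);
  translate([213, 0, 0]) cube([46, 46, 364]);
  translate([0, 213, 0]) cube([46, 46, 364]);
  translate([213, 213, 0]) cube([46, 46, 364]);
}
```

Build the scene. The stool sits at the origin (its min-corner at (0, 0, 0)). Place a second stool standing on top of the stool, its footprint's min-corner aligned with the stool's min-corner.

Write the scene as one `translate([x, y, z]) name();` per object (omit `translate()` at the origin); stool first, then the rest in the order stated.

stool();
translate([0, 0, 414]) stool_2();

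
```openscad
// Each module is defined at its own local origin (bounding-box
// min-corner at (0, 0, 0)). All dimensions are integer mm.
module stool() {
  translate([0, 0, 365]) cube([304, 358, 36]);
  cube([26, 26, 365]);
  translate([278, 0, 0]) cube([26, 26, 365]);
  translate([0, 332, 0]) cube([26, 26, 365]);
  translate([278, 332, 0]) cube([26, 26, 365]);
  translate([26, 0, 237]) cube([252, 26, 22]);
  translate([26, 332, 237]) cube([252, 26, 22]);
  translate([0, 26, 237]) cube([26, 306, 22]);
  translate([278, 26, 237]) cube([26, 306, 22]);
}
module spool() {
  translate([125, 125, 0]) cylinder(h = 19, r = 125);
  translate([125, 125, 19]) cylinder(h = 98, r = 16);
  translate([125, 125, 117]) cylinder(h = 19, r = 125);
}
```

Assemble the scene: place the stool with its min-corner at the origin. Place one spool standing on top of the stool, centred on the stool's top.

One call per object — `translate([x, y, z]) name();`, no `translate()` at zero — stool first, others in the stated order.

stool();
translate([27, 54, 401]) spool();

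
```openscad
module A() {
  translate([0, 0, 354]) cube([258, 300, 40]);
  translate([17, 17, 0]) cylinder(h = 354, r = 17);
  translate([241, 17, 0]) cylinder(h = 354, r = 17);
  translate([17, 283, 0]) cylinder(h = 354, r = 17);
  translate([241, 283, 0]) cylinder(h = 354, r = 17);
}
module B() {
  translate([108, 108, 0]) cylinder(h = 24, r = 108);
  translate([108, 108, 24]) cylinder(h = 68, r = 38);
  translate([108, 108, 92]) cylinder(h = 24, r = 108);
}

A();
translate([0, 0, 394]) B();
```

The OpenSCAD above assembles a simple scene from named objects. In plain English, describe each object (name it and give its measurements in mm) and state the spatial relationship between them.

A is a four-legged stool. The seat is 258×300 mm, 40 mm thick, top at z = 394 mm. It stands on four round legs, each 34 mm in diameter, from z = 0 to the seat underside, each leg's axis is inset half a diameter from the nearest pair of seat edges (so the leg's bounding box is flush with the corner).

B is a spool: two coaxial disc flanges of radius 108 mm and thickness 24 mm, joined by a core cylinder of radius 38 mm and height 68 mm. The lower flange rests on z = 0 and the three cylinders share a vertical axis.

The spool is on top of the stool.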